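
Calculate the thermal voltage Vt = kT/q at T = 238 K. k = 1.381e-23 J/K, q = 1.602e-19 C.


Step 1: kT = 1.381e-23 * 238 = 3.28678e-21 J
Step 2: Vt = kT/q = 3.28678e-21 / 1.602e-19
Step 3: Vt = 0.02052 V

0.02052


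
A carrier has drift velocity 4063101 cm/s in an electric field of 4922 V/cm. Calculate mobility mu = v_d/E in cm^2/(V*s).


Step 1: mu = v_d / E
Step 2: mu = 4063101 / 4922
Step 3: mu = 825.5 cm^2/(V*s)

825.5


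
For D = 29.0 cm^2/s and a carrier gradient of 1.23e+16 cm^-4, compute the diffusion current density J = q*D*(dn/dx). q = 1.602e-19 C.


Step 1: J = q * D * (dn/dx)
Step 2: J = 1.602e-19 * 29.0 * 1.23e+16
Step 3: J = 5.71e-02 A/cm^2

5.71e-02


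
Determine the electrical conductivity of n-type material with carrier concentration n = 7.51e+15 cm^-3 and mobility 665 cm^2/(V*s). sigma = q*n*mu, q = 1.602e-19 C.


Step 1: sigma = q * n * mu
Step 2: sigma = 1.602e-19 * 7.51e+15 * 665
Step 3: sigma = 8.001e-01 S/cm

8.001e-01


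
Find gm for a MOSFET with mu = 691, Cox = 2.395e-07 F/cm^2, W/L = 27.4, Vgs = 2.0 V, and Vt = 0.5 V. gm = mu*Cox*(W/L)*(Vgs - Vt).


Step 1: Vov = Vgs - Vt = 2.0 - 0.5 = 1.5 V
Step 2: gm = mu * Cox * (W/L) * Vov
Step 3: gm = 691 * 2.395e-07 * 27.4 * 1.5 = 6.80e-03 S

6.80e-03


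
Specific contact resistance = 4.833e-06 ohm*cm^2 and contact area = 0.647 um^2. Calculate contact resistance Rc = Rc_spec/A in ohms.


Step 1: Convert area to cm^2: 0.647 um^2 = 6.4700e-09 cm^2
Step 2: Rc = Rc_spec / A = 4.833e-06 / 6.4700e-09
Step 3: Rc = 7.47e+02 ohms

7.47e+02


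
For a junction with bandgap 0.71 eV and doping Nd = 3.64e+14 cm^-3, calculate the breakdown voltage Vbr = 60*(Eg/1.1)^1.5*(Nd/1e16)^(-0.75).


Step 1: Eg/1.1 = 0.71/1.1 = 0.645455
Step 2: (Eg/1.1)^1.5 = 0.645455^1.5 = 0.518560
Step 3: (Nd/1e16)^(-0.75) = (0.0364)^(-0.75) = 11.999799
Step 4: Vbr = 60 * 0.518560 * 11.999799 = 373.4 V

373.4


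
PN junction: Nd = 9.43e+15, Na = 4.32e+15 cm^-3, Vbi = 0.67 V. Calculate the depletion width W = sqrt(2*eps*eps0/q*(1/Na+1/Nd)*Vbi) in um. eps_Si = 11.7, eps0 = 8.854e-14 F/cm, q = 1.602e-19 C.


Step 1: 1/Na + 1/Nd = 1/4.32e+15 + 1/9.43e+15 = 3.37526e-16
Step 2: 2*eps*eps0/q = 2*11.7*8.854e-14/1.602e-19 = 1.293281e+07
Step 3: W^2 = 1.293281e+07 * 3.37526e-16 * 0.67 = 2.92466e-09
Step 4: W = sqrt(2.92466e-09) = 5.408e-05 cm = 0.5408 um

0.5408


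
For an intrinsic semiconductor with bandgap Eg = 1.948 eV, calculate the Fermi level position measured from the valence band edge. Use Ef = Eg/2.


Step 1: For an intrinsic semiconductor, the Fermi level sits at midgap.
Step 2: Ef = Eg / 2 = 1.948 / 2 = 0.974 eV

0.974


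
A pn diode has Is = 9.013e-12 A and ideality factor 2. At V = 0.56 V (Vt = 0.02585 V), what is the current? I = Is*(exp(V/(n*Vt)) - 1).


Step 1: V/(n*Vt) = 0.56/(2*0.02585) = 10.8317
Step 2: exp(10.8317) = 5.0600e+04
Step 3: I = 9.013e-12 * (5.0600e+04 - 1) = 4.56e-07 A

4.56e-07


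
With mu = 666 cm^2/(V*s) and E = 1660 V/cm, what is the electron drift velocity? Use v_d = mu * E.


Step 1: v_d = mu * E
Step 2: v_d = 666 * 1660 = 1105560
Step 3: v_d = 1.11e+06 cm/s

1.11e+06


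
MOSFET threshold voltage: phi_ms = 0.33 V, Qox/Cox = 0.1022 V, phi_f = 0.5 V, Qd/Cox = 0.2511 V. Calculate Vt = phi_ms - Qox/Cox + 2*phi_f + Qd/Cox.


Step 1: Vt = phi_ms - Qox/Cox + 2*phi_f + Qd/Cox
Step 2: Vt = 0.33 - 0.1022 + 2*0.5 + 0.2511
Step 3: Vt = 0.33 - 0.1022 + 1.0 + 0.2511
Step 4: Vt = 1.4789 V

1.4789


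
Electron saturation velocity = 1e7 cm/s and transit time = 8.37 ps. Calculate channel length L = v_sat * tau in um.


Step 1: tau in seconds = 8.37 ps * 1e-12 = 8.3700e-12 s
Step 2: L = v_sat * tau = 1e7 * 8.3700e-12 = 8.3700e-05 cm
Step 3: L in um = 8.3700e-05 * 1e4 = 0.837 um

0.837


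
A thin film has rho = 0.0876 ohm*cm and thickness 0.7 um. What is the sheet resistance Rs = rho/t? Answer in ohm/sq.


Step 1: Convert thickness to cm: t = 0.7 um = 7.0000e-05 cm
Step 2: Rs = rho / t = 0.0876 / 7.0000e-05
Step 3: Rs = 1251.4 ohm/sq

1251.4


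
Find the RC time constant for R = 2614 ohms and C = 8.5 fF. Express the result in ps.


Step 1: tau = R * C
Step 2: tau = 2614 * 8.5 fF = 2614 * 8.5e-15 F
Step 3: tau = 2.2219e-11 s = 22.219 ps

22.219


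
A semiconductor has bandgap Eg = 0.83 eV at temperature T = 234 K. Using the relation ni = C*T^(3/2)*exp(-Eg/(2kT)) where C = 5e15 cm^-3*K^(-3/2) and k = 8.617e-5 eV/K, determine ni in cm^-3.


Step 1: Compute kT = 8.617e-5 * 234 = 0.02016378 eV
Step 2: Exponent = -Eg/(2kT) = -0.83/(2*0.02016378) = -20.58146
Step 3: T^(3/2) = 234^1.5 = 3579.51
Step 4: ni = 5e15 * 3579.51 * exp(-20.58146) = 2.06e+10 cm^-3

2.06e+10


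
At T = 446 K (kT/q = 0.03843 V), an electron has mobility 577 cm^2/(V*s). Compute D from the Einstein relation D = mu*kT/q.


Step 1: D = mu * (kT/q)
Step 2: D = 577 * 0.03843
Step 3: D = 22.17 cm^2/s

22.17


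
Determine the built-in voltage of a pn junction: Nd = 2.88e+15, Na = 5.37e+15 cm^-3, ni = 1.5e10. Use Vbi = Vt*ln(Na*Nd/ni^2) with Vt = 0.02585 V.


Step 1: Compute Na*Nd/ni^2 = 5.37e+15 * 2.88e+15 / (1.5e10)^2 = 6.8736e+10
Step 2: ln(6.8736e+10) = 24.9535
Step 3: Vbi = 0.02585 * 24.9535 = 0.645 V

0.645


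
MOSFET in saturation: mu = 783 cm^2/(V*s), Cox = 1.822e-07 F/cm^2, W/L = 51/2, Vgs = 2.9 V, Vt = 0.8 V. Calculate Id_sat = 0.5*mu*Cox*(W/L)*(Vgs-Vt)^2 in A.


Step 1: Overdrive voltage Vov = Vgs - Vt = 2.9 - 0.8 = 2.1 V
Step 2: W/L = 51/2 = 25.5
Step 3: Id = 0.5 * 783 * 1.822e-07 * 25.5 * 2.1^2
Step 4: Id = 8.02e-03 A

8.02e-03


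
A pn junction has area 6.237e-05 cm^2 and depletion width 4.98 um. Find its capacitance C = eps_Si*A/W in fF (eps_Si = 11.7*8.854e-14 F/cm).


Step 1: eps_Si = 11.7 * 8.854e-14 = 1.035918e-12 F/cm
Step 2: W in cm = 4.98 * 1e-4 = 4.98e-04 cm
Step 3: C = 1.035918e-12 * 6.237e-05 / 4.98e-04 = 1.297394e-13 F
Step 4: C = 129.74 fF

129.74


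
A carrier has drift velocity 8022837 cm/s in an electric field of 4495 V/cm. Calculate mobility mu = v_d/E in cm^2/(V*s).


Step 1: mu = v_d / E
Step 2: mu = 8022837 / 4495
Step 3: mu = 1784.84 cm^2/(V*s)

1784.84


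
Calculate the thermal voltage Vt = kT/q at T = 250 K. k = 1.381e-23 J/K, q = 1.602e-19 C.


Step 1: kT = 1.381e-23 * 250 = 3.4525e-21 J
Step 2: Vt = kT/q = 3.4525e-21 / 1.602e-19
Step 3: Vt = 0.02155 V

0.02155


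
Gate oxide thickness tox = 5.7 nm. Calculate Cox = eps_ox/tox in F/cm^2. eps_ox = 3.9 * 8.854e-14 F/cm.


Step 1: eps_ox = 3.9 * 8.854e-14 = 3.45306e-13 F/cm
Step 2: tox in cm = 5.7 nm * 1e-7 = 5.7000e-07 cm
Step 3: Cox = 3.45306e-13 / 5.7000e-07 = 6.06e-07 F/cm^2

6.06e-07


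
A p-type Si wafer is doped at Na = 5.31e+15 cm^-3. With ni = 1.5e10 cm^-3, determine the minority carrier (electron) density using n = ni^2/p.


Step 1: Majority hole concentration p ≈ Na = 5.31e+15 cm^-3
Step 2: n = ni^2 / Na = (1.5e10)^2 / 5.31e+15
Step 3: n = 4.24e+04 cm^-3

4.24e+04


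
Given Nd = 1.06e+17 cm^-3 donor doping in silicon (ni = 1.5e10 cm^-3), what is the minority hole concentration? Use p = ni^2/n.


Step 1: Since Nd >> ni, n ≈ Nd = 1.06e+17 cm^-3
Step 2: p = ni^2 / n = (1.5e10)^2 / 1.06e+17
Step 3: p = 2.25e20 / 1.06e+17 = 2.12e+03 cm^-3

2.12e+03


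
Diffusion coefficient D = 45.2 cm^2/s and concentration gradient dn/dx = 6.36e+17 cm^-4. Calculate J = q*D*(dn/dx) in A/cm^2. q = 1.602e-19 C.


Step 1: J = q * D * (dn/dx)
Step 2: J = 1.602e-19 * 45.2 * 6.36e+17
Step 3: J = 4.61e+00 A/cm^2

4.61e+00


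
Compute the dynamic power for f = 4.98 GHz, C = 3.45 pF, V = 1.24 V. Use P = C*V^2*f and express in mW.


Step 1: V^2 = 1.24^2 = 1.5376 V^2
Step 2: P = C*V^2*f = 3.45e-12 F * 1.5376 * 4.98e9 Hz
Step 3: P = 2.64175056e-02 W
Step 4: P = 26.418 mW

26.418


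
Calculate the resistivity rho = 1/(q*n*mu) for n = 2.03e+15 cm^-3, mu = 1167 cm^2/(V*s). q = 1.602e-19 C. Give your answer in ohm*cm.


Step 1: sigma = q * n * mu = 1.602e-19 * 2.03e+15 * 1167 = 3.79515e-01 S/cm
Step 2: rho = 1 / sigma = 1 / 3.79515e-01 = 2.635 ohm*cm

2.635


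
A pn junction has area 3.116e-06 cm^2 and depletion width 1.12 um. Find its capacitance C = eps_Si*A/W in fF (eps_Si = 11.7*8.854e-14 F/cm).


Step 1: eps_Si = 11.7 * 8.854e-14 = 1.035918e-12 F/cm
Step 2: W in cm = 1.12 * 1e-4 = 1.12e-04 cm
Step 3: C = 1.035918e-12 * 3.116e-06 / 1.12e-04 = 2.882072e-14 F
Step 4: C = 28.82 fF

28.82


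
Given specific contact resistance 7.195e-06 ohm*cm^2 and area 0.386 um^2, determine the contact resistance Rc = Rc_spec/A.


Step 1: Convert area to cm^2: 0.386 um^2 = 3.8600e-09 cm^2
Step 2: Rc = Rc_spec / A = 7.195e-06 / 3.8600e-09
Step 3: Rc = 1.86e+03 ohms

1.86e+03


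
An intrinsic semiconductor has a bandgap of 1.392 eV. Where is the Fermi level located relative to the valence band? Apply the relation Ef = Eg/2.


Step 1: For an intrinsic semiconductor, the Fermi level sits at midgap.
Step 2: Ef = Eg / 2 = 1.392 / 2 = 0.696 eV

0.696


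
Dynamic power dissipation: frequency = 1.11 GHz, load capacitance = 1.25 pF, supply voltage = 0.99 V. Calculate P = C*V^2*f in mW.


Step 1: V^2 = 0.99^2 = 0.9801 V^2
Step 2: P = C*V^2*f = 1.25e-12 F * 0.9801 * 1.11e9 Hz
Step 3: P = 1.35988875e-03 W
Step 4: P = 1.36 mW

1.36


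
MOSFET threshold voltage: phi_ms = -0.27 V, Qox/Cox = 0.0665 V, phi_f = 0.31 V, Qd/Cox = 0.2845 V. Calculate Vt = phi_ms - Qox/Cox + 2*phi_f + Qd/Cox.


Step 1: Vt = phi_ms - Qox/Cox + 2*phi_f + Qd/Cox
Step 2: Vt = -0.27 - 0.0665 + 2*0.31 + 0.2845
Step 3: Vt = -0.27 - 0.0665 + 0.62 + 0.2845
Step 4: Vt = 0.568 V

0.568


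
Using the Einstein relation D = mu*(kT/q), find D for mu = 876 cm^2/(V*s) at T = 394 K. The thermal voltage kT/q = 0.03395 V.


Step 1: D = mu * (kT/q)
Step 2: D = 876 * 0.03395
Step 3: D = 29.74 cm^2/s

29.74


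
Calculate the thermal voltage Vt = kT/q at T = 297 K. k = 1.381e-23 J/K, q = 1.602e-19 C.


Step 1: kT = 1.381e-23 * 297 = 4.10157e-21 J
Step 2: Vt = kT/q = 4.10157e-21 / 1.602e-19
Step 3: Vt = 0.0256 V

0.0256


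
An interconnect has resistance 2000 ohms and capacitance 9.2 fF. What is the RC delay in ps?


Step 1: tau = R * C
Step 2: tau = 2000 * 9.2 fF = 2000 * 9.2e-15 F
Step 3: tau = 1.84e-11 s = 18.4 ps

18.4


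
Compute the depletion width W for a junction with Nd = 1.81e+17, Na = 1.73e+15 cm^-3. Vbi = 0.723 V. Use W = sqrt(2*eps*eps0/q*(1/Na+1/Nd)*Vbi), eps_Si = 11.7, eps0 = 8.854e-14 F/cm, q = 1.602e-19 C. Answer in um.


Step 1: 1/Na + 1/Nd = 1/1.73e+15 + 1/1.81e+17 = 5.83560e-16
Step 2: 2*eps*eps0/q = 2*11.7*8.854e-14/1.602e-19 = 1.293281e+07
Step 3: W^2 = 1.293281e+07 * 5.83560e-16 * 0.723 = 5.45653e-09
Step 4: W = sqrt(5.45653e-09) = 7.387e-05 cm = 0.7387 um

0.7387


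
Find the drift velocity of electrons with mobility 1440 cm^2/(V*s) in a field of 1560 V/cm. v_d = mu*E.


Step 1: v_d = mu * E
Step 2: v_d = 1440 * 1560 = 2246400
Step 3: v_d = 2.25e+06 cm/s

2.25e+06


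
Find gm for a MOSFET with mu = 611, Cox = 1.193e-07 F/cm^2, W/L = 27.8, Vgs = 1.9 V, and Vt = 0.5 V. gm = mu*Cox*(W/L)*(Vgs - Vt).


Step 1: Vov = Vgs - Vt = 1.9 - 0.5 = 1.4 V
Step 2: gm = mu * Cox * (W/L) * Vov
Step 3: gm = 611 * 1.193e-07 * 27.8 * 1.4 = 2.84e-03 S

2.84e-03


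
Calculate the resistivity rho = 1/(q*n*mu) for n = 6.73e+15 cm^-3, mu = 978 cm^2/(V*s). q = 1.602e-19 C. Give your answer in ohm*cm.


Step 1: sigma = q * n * mu = 1.602e-19 * 6.73e+15 * 978 = 1.05443e+00 S/cm
Step 2: rho = 1 / sigma = 1 / 1.05443e+00 = 0.9484 ohm*cm

0.9484


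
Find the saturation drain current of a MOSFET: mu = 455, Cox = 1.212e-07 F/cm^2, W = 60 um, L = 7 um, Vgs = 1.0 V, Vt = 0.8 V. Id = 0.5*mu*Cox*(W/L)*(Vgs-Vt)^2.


Step 1: Overdrive voltage Vov = Vgs - Vt = 1.0 - 0.8 = 0.2 V
Step 2: W/L = 60/7 = 8.57143
Step 3: Id = 0.5 * 455 * 1.212e-07 * 8.57143 * 0.2^2
Step 4: Id = 9.45e-06 A

9.45e-06


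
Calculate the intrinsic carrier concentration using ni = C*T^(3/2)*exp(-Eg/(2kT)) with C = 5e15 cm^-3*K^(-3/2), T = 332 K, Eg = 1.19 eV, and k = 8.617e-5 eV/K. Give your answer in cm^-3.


Step 1: Compute kT = 8.617e-5 * 332 = 0.02860844 eV
Step 2: Exponent = -Eg/(2kT) = -1.19/(2*0.02860844) = -20.79806
Step 3: T^(3/2) = 332^1.5 = 6049.33
Step 4: ni = 5e15 * 6049.33 * exp(-20.79806) = 2.81e+10 cm^-3

2.81e+10


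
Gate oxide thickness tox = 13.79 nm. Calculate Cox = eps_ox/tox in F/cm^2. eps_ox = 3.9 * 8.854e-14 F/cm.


Step 1: eps_ox = 3.9 * 8.854e-14 = 3.45306e-13 F/cm
Step 2: tox in cm = 13.79 nm * 1e-7 = 1.3790e-06 cm
Step 3: Cox = 3.45306e-13 / 1.3790e-06 = 2.50e-07 F/cm^2

2.50e-07


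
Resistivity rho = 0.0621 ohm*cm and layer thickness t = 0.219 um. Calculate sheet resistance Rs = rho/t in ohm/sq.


Step 1: Convert thickness to cm: t = 0.219 um = 2.1900e-05 cm
Step 2: Rs = rho / t = 0.0621 / 2.1900e-05
Step 3: Rs = 2835.6 ohm/sq

2835.6


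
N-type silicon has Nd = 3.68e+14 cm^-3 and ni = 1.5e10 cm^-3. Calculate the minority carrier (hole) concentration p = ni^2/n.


Step 1: Since Nd >> ni, n ≈ Nd = 3.68e+14 cm^-3
Step 2: p = ni^2 / n = (1.5e10)^2 / 3.68e+14
Step 3: p = 2.25e20 / 3.68e+14 = 6.11e+05 cm^-3

6.11e+05


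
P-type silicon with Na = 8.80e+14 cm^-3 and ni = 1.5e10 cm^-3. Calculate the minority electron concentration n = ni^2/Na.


Step 1: Majority hole concentration p ≈ Na = 8.80e+14 cm^-3
Step 2: n = ni^2 / Na = (1.5e10)^2 / 8.80e+14
Step 3: n = 2.56e+05 cm^-3

2.56e+05


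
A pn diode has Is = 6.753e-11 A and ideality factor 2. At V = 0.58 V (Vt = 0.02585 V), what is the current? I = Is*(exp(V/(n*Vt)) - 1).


Step 1: V/(n*Vt) = 0.58/(2*0.02585) = 11.2186
Step 2: exp(11.2186) = 7.4503e+04
Step 3: I = 6.753e-11 * (7.4503e+04 - 1) = 5.03e-06 A

5.03e-06


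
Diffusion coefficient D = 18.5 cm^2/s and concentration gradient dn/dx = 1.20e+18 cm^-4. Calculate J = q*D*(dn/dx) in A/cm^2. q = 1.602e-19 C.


Step 1: J = q * D * (dn/dx)
Step 2: J = 1.602e-19 * 18.5 * 1.20e+18
Step 3: J = 3.56e+00 A/cm^2

3.56e+00


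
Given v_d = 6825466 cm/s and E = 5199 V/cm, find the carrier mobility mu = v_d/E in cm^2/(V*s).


Step 1: mu = v_d / E
Step 2: mu = 6825466 / 5199
Step 3: mu = 1312.84 cm^2/(V*s)

1312.84


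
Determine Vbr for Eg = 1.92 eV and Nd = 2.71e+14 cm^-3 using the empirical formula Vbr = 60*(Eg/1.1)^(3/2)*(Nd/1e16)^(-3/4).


Step 1: Eg/1.1 = 1.92/1.1 = 1.745455
Step 2: (Eg/1.1)^1.5 = 1.745455^1.5 = 2.306020
Step 3: (Nd/1e16)^(-0.75) = (0.0271)^(-0.75) = 14.971766
Step 4: Vbr = 60 * 2.306020 * 14.971766 = 2071.5 V

2071.5


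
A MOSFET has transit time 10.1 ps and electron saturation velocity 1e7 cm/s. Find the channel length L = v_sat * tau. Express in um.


Step 1: tau in seconds = 10.1 ps * 1e-12 = 1.0100e-11 s
Step 2: L = v_sat * tau = 1e7 * 1.0100e-11 = 1.0100e-04 cm
Step 3: L in um = 1.0100e-04 * 1e4 = 1.01 um

1.01


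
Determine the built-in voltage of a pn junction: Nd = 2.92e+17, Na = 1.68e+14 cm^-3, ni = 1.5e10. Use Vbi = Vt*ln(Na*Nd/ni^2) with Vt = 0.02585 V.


Step 1: Compute Na*Nd/ni^2 = 1.68e+14 * 2.92e+17 / (1.5e10)^2 = 2.1803e+11
Step 2: ln(2.1803e+11) = 26.1079
Step 3: Vbi = 0.02585 * 26.1079 = 0.675 V

0.675


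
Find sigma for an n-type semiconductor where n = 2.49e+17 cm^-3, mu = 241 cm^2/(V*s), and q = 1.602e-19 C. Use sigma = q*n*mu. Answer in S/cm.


Step 1: sigma = q * n * mu
Step 2: sigma = 1.602e-19 * 2.49e+17 * 241
Step 3: sigma = 9.613e+00 S/cm

9.613e+00


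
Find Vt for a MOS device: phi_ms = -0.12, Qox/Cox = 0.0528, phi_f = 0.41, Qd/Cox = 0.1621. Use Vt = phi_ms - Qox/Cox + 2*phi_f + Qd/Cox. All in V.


Step 1: Vt = phi_ms - Qox/Cox + 2*phi_f + Qd/Cox
Step 2: Vt = -0.12 - 0.0528 + 2*0.41 + 0.1621
Step 3: Vt = -0.12 - 0.0528 + 0.82 + 0.1621
Step 4: Vt = 0.8093 V

0.8093


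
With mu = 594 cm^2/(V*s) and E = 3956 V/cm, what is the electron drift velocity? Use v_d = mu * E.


Step 1: v_d = mu * E
Step 2: v_d = 594 * 3956 = 2349864
Step 3: v_d = 2.35e+06 cm/s

2.35e+06


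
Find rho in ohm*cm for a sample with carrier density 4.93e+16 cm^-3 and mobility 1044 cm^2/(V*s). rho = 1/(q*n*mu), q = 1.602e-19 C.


Step 1: sigma = q * n * mu = 1.602e-19 * 4.93e+16 * 1044 = 8.24537e+00 S/cm
Step 2: rho = 1 / sigma = 1 / 8.24537e+00 = 0.1213 ohm*cm

0.1213


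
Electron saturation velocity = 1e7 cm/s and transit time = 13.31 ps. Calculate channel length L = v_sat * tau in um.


Step 1: tau in seconds = 13.31 ps * 1e-12 = 1.3310e-11 s
Step 2: L = v_sat * tau = 1e7 * 1.3310e-11 = 1.3310e-04 cm
Step 3: L in um = 1.3310e-04 * 1e4 = 1.331 um

1.331


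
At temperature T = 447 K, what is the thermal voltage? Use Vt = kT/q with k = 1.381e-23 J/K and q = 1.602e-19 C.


Step 1: kT = 1.381e-23 * 447 = 6.17307e-21 J
Step 2: Vt = kT/q = 6.17307e-21 / 1.602e-19
Step 3: Vt = 0.03853 V

0.03853


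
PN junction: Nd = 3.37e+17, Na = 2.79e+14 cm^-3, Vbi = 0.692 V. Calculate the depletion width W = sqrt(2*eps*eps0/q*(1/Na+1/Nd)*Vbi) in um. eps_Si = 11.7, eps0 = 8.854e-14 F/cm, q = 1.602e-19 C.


Step 1: 1/Na + 1/Nd = 1/2.79e+14 + 1/3.37e+17 = 3.58720e-15
Step 2: 2*eps*eps0/q = 2*11.7*8.854e-14/1.602e-19 = 1.293281e+07
Step 3: W^2 = 1.293281e+07 * 3.58720e-15 * 0.692 = 3.21037e-08
Step 4: W = sqrt(3.21037e-08) = 1.792e-04 cm = 1.792 um

1.792


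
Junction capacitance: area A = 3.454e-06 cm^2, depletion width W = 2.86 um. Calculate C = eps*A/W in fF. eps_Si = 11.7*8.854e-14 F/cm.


Step 1: eps_Si = 11.7 * 8.854e-14 = 1.035918e-12 F/cm
Step 2: W in cm = 2.86 * 1e-4 = 2.86e-04 cm
Step 3: C = 1.035918e-12 * 3.454e-06 / 2.86e-04 = 1.251070e-14 F
Step 4: C = 12.51 fF

12.51


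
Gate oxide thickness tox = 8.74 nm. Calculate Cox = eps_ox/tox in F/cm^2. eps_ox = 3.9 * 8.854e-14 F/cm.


Step 1: eps_ox = 3.9 * 8.854e-14 = 3.45306e-13 F/cm
Step 2: tox in cm = 8.74 nm * 1e-7 = 8.7400e-07 cm
Step 3: Cox = 3.45306e-13 / 8.7400e-07 = 3.95e-07 F/cm^2

3.95e-07


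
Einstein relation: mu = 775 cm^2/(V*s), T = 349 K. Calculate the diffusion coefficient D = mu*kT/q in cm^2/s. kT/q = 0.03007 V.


Step 1: D = mu * (kT/q)
Step 2: D = 775 * 0.03007
Step 3: D = 23.3 cm^2/s

23.3


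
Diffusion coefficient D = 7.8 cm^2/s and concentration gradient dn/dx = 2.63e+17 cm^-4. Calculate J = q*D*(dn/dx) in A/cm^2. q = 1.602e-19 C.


Step 1: J = q * D * (dn/dx)
Step 2: J = 1.602e-19 * 7.8 * 2.63e+17
Step 3: J = 3.29e-01 A/cm^2

3.29e-01


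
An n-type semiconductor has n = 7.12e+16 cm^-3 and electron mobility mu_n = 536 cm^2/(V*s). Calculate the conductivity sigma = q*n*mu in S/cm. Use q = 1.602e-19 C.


Step 1: sigma = q * n * mu
Step 2: sigma = 1.602e-19 * 7.12e+16 * 536
Step 3: sigma = 6.114e+00 S/cm

6.114e+00


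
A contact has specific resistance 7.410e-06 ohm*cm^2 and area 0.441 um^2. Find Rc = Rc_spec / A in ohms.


Step 1: Convert area to cm^2: 0.441 um^2 = 4.4100e-09 cm^2
Step 2: Rc = Rc_spec / A = 7.410e-06 / 4.4100e-09
Step 3: Rc = 1.68e+03 ohms

1.68e+03


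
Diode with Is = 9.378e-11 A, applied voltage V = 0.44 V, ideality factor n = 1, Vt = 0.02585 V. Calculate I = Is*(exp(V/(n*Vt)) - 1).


Step 1: V/(n*Vt) = 0.44/(1*0.02585) = 17.0213
Step 2: exp(17.0213) = 2.4675e+07
Step 3: I = 9.378e-11 * (2.4675e+07 - 1) = 2.31e-03 A

2.31e-03


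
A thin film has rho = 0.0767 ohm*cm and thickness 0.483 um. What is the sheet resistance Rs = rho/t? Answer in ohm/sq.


Step 1: Convert thickness to cm: t = 0.483 um = 4.8300e-05 cm
Step 2: Rs = rho / t = 0.0767 / 4.8300e-05
Step 3: Rs = 1588.0 ohm/sq

1588.0


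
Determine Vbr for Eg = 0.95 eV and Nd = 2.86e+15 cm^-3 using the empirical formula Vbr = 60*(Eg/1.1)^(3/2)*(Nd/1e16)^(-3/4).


Step 1: Eg/1.1 = 0.95/1.1 = 0.863636
Step 2: (Eg/1.1)^1.5 = 0.863636^1.5 = 0.802594
Step 3: (Nd/1e16)^(-0.75) = (0.286)^(-0.75) = 2.556969
Step 4: Vbr = 60 * 0.802594 * 2.556969 = 123.1 V

123.1


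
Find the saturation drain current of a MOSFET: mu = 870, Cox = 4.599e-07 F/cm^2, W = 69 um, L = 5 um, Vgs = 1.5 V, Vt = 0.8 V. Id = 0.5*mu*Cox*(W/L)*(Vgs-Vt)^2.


Step 1: Overdrive voltage Vov = Vgs - Vt = 1.5 - 0.8 = 0.7 V
Step 2: W/L = 69/5 = 13.8
Step 3: Id = 0.5 * 870 * 4.599e-07 * 13.8 * 0.7^2
Step 4: Id = 1.35e-03 A

1.35e-03


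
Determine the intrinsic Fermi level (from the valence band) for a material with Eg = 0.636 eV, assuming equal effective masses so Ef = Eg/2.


Step 1: For an intrinsic semiconductor, the Fermi level sits at midgap.
Step 2: Ef = Eg / 2 = 0.636 / 2 = 0.318 eV

0.318


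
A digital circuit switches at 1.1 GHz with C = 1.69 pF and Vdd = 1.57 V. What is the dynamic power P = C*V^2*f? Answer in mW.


Step 1: V^2 = 1.57^2 = 2.4649 V^2
Step 2: P = C*V^2*f = 1.69e-12 F * 2.4649 * 1.1e9 Hz
Step 3: P = 4.5822491e-03 W
Step 4: P = 4.582 mW

4.582


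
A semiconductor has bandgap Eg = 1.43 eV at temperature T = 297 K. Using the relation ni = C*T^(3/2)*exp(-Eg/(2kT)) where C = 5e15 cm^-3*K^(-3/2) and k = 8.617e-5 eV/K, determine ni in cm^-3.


Step 1: Compute kT = 8.617e-5 * 297 = 0.02559249 eV
Step 2: Exponent = -Eg/(2kT) = -1.43/(2*0.02559249) = -27.93788
Step 3: T^(3/2) = 297^1.5 = 5118.41
Step 4: ni = 5e15 * 5118.41 * exp(-27.93788) = 1.88e+07 cm^-3

1.88e+07


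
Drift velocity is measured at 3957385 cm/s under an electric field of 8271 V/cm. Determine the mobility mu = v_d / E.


Step 1: mu = v_d / E
Step 2: mu = 3957385 / 8271
Step 3: mu = 478.47 cm^2/(V*s)

478.47


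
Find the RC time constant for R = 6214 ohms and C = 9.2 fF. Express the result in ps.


Step 1: tau = R * C
Step 2: tau = 6214 * 9.2 fF = 6214 * 9.2e-15 F
Step 3: tau = 5.71688e-11 s = 57.1688 ps

57.1688


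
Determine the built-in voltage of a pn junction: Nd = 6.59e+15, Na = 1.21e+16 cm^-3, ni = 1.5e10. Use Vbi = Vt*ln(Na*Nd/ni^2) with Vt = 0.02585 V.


Step 1: Compute Na*Nd/ni^2 = 1.21e+16 * 6.59e+15 / (1.5e10)^2 = 3.5440e+11
Step 2: ln(3.5440e+11) = 26.5937
Step 3: Vbi = 0.02585 * 26.5937 = 0.687 V

0.687


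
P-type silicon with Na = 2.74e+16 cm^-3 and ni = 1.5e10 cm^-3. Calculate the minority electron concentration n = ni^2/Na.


Step 1: Majority hole concentration p ≈ Na = 2.74e+16 cm^-3
Step 2: n = ni^2 / Na = (1.5e10)^2 / 2.74e+16
Step 3: n = 8.21e+03 cm^-3

8.21e+03


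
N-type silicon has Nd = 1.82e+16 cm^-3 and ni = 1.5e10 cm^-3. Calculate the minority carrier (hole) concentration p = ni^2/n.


Step 1: Since Nd >> ni, n ≈ Nd = 1.82e+16 cm^-3
Step 2: p = ni^2 / n = (1.5e10)^2 / 1.82e+16
Step 3: p = 2.25e20 / 1.82e+16 = 1.24e+04 cm^-3

1.24e+04


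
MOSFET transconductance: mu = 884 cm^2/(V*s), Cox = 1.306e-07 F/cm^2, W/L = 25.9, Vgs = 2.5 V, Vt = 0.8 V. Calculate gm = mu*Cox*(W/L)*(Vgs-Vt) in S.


Step 1: Vov = Vgs - Vt = 2.5 - 0.8 = 1.7 V
Step 2: gm = mu * Cox * (W/L) * Vov
Step 3: gm = 884 * 1.306e-07 * 25.9 * 1.7 = 5.08e-03 S

5.08e-03


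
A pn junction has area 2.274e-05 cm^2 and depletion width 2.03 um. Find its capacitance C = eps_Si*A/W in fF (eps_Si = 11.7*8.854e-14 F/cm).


Step 1: eps_Si = 11.7 * 8.854e-14 = 1.035918e-12 F/cm
Step 2: W in cm = 2.03 * 1e-4 = 2.03e-04 cm
Step 3: C = 1.035918e-12 * 2.274e-05 / 2.03e-04 = 1.160432e-13 F
Step 4: C = 116.04 fF

116.04


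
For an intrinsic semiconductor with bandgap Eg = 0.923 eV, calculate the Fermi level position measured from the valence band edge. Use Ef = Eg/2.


Step 1: For an intrinsic semiconductor, the Fermi level sits at midgap.
Step 2: Ef = Eg / 2 = 0.923 / 2 = 0.4615 eV

0.4615


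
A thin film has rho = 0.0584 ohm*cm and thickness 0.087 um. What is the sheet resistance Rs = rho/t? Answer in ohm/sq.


Step 1: Convert thickness to cm: t = 0.087 um = 8.7000e-06 cm
Step 2: Rs = rho / t = 0.0584 / 8.7000e-06
Step 3: Rs = 6712.6 ohm/sq

6712.6


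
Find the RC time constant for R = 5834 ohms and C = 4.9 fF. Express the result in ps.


Step 1: tau = R * C
Step 2: tau = 5834 * 4.9 fF = 5834 * 4.9e-15 F
Step 3: tau = 2.85866e-11 s = 28.5866 ps

28.5866


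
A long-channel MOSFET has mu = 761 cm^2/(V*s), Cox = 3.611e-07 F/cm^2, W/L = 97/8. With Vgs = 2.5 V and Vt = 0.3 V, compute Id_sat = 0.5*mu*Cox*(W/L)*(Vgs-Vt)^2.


Step 1: Overdrive voltage Vov = Vgs - Vt = 2.5 - 0.3 = 2.2 V
Step 2: W/L = 97/8 = 12.125
Step 3: Id = 0.5 * 761 * 3.611e-07 * 12.125 * 2.2^2
Step 4: Id = 8.06e-03 A

8.06e-03


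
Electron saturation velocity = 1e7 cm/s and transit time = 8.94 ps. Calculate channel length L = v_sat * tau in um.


Step 1: tau in seconds = 8.94 ps * 1e-12 = 8.9400e-12 s
Step 2: L = v_sat * tau = 1e7 * 8.9400e-12 = 8.9400e-05 cm
Step 3: L in um = 8.9400e-05 * 1e4 = 0.894 um

0.894


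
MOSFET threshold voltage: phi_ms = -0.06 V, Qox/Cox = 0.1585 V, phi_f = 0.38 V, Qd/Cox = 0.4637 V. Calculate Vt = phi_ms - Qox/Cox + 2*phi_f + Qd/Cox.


Step 1: Vt = phi_ms - Qox/Cox + 2*phi_f + Qd/Cox
Step 2: Vt = -0.06 - 0.1585 + 2*0.38 + 0.4637
Step 3: Vt = -0.06 - 0.1585 + 0.76 + 0.4637
Step 4: Vt = 1.0052 V

1.0052


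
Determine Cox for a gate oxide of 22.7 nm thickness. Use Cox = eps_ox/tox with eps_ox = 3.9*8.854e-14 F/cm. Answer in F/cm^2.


Step 1: eps_ox = 3.9 * 8.854e-14 = 3.45306e-13 F/cm
Step 2: tox in cm = 22.7 nm * 1e-7 = 2.2700e-06 cm
Step 3: Cox = 3.45306e-13 / 2.2700e-06 = 1.52e-07 F/cm^2

1.52e-07


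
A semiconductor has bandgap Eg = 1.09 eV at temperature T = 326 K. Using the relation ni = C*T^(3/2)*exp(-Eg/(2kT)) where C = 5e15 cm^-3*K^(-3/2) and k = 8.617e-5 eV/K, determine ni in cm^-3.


Step 1: Compute kT = 8.617e-5 * 326 = 0.02809142 eV
Step 2: Exponent = -Eg/(2kT) = -1.09/(2*0.02809142) = -19.40094
Step 3: T^(3/2) = 326^1.5 = 5886.08
Step 4: ni = 5e15 * 5886.08 * exp(-19.40094) = 1.10e+11 cm^-3

1.10e+11


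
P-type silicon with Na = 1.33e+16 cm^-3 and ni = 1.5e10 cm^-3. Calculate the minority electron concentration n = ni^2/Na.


Step 1: Majority hole concentration p ≈ Na = 1.33e+16 cm^-3
Step 2: n = ni^2 / Na = (1.5e10)^2 / 1.33e+16
Step 3: n = 1.69e+04 cm^-3

1.69e+04


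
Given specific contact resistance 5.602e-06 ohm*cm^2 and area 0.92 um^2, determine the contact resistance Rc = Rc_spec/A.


Step 1: Convert area to cm^2: 0.92 um^2 = 9.2000e-09 cm^2
Step 2: Rc = Rc_spec / A = 5.602e-06 / 9.2000e-09
Step 3: Rc = 6.09e+02 ohms

6.09e+02


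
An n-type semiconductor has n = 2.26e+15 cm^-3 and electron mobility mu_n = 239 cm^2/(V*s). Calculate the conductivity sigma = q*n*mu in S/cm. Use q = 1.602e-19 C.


Step 1: sigma = q * n * mu
Step 2: sigma = 1.602e-19 * 2.26e+15 * 239
Step 3: sigma = 8.653e-02 S/cm

8.653e-02


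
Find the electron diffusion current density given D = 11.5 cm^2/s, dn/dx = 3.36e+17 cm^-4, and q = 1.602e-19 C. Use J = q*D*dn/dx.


Step 1: J = q * D * (dn/dx)
Step 2: J = 1.602e-19 * 11.5 * 3.36e+17
Step 3: J = 6.19e-01 A/cm^2

6.19e-01


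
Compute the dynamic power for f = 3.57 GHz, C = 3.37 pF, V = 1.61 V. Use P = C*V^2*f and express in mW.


Step 1: V^2 = 1.61^2 = 2.5921 V^2
Step 2: P = C*V^2*f = 3.37e-12 F * 2.5921 * 3.57e9 Hz
Step 3: P = 3.118529589e-02 W
Step 4: P = 31.185 mW

31.185


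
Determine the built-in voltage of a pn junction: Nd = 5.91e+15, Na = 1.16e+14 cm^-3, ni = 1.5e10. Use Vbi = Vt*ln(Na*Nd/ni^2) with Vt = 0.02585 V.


Step 1: Compute Na*Nd/ni^2 = 1.16e+14 * 5.91e+15 / (1.5e10)^2 = 3.0469e+09
Step 2: ln(3.0469e+09) = 21.8374
Step 3: Vbi = 0.02585 * 21.8374 = 0.564 V

0.564


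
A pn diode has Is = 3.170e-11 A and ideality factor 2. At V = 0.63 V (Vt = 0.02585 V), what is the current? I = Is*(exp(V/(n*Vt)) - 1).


Step 1: V/(n*Vt) = 0.63/(2*0.02585) = 12.1857
Step 2: exp(12.1857) = 1.9597e+05
Step 3: I = 3.170e-11 * (1.9597e+05 - 1) = 6.21e-06 A

6.21e-06


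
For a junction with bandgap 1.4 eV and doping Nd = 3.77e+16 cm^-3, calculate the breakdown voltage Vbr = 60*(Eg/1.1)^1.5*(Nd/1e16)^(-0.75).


Step 1: Eg/1.1 = 1.4/1.1 = 1.272727
Step 2: (Eg/1.1)^1.5 = 1.272727^1.5 = 1.435830
Step 3: (Nd/1e16)^(-0.75) = (3.77)^(-0.75) = 0.369610
Step 4: Vbr = 60 * 1.435830 * 0.369610 = 31.8 V

31.8


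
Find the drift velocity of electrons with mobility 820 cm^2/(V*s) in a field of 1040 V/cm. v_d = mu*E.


Step 1: v_d = mu * E
Step 2: v_d = 820 * 1040 = 852800
Step 3: v_d = 8.53e+05 cm/s

8.53e+05


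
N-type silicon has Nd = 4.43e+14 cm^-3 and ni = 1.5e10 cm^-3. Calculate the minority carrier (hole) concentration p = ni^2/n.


Step 1: Since Nd >> ni, n ≈ Nd = 4.43e+14 cm^-3
Step 2: p = ni^2 / n = (1.5e10)^2 / 4.43e+14
Step 3: p = 2.25e20 / 4.43e+14 = 5.08e+05 cm^-3

5.08e+05


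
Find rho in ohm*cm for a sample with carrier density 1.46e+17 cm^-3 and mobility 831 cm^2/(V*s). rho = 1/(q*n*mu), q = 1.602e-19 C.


Step 1: sigma = q * n * mu = 1.602e-19 * 1.46e+17 * 831 = 1.94364e+01 S/cm
Step 2: rho = 1 / sigma = 1 / 1.94364e+01 = 0.05145 ohm*cm

0.05145


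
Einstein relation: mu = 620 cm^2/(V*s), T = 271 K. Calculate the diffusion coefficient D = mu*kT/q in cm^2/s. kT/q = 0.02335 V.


Step 1: D = mu * (kT/q)
Step 2: D = 620 * 0.02335
Step 3: D = 14.48 cm^2/s

14.48


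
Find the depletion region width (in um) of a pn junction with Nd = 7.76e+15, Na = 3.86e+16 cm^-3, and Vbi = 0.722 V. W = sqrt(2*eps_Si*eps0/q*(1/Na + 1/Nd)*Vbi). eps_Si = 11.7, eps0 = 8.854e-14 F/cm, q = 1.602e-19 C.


Step 1: 1/Na + 1/Nd = 1/3.86e+16 + 1/7.76e+15 = 1.54773e-16
Step 2: 2*eps*eps0/q = 2*11.7*8.854e-14/1.602e-19 = 1.293281e+07
Step 3: W^2 = 1.293281e+07 * 1.54773e-16 * 0.722 = 1.44519e-09
Step 4: W = sqrt(1.44519e-09) = 3.802e-05 cm = 0.3802 um

0.3802


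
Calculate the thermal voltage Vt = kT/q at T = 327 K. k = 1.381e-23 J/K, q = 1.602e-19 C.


Step 1: kT = 1.381e-23 * 327 = 4.51587e-21 J
Step 2: Vt = kT/q = 4.51587e-21 / 1.602e-19
Step 3: Vt = 0.02819 V

0.02819


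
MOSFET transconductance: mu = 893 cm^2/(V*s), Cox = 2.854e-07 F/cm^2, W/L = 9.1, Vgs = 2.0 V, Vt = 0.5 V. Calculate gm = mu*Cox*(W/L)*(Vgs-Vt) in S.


Step 1: Vov = Vgs - Vt = 2.0 - 0.5 = 1.5 V
Step 2: gm = mu * Cox * (W/L) * Vov
Step 3: gm = 893 * 2.854e-07 * 9.1 * 1.5 = 3.48e-03 S

3.48e-03


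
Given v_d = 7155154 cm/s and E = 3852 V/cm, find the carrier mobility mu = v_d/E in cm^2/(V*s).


Step 1: mu = v_d / E
Step 2: mu = 7155154 / 3852
Step 3: mu = 1857.52 cm^2/(V*s)

1857.52


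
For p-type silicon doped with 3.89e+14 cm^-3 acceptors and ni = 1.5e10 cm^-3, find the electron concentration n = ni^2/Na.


Step 1: Majority hole concentration p ≈ Na = 3.89e+14 cm^-3
Step 2: n = ni^2 / Na = (1.5e10)^2 / 3.89e+14
Step 3: n = 5.78e+05 cm^-3

5.78e+05


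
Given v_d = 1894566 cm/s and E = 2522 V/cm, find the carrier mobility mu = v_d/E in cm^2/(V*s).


Step 1: mu = v_d / E
Step 2: mu = 1894566 / 2522
Step 3: mu = 751.22 cm^2/(V*s)

751.22


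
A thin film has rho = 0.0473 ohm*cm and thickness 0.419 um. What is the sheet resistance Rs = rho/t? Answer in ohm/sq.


Step 1: Convert thickness to cm: t = 0.419 um = 4.1900e-05 cm
Step 2: Rs = rho / t = 0.0473 / 4.1900e-05
Step 3: Rs = 1128.9 ohm/sq

1128.9


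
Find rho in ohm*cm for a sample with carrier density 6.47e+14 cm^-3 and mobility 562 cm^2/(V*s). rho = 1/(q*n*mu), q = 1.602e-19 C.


Step 1: sigma = q * n * mu = 1.602e-19 * 6.47e+14 * 562 = 5.82510e-02 S/cm
Step 2: rho = 1 / sigma = 1 / 5.82510e-02 = 17.17 ohm*cm

17.17


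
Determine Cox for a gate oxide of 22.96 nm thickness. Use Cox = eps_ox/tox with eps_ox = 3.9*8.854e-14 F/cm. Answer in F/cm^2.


Step 1: eps_ox = 3.9 * 8.854e-14 = 3.45306e-13 F/cm
Step 2: tox in cm = 22.96 nm * 1e-7 = 2.2960e-06 cm
Step 3: Cox = 3.45306e-13 / 2.2960e-06 = 1.50e-07 F/cm^2

1.50e-07


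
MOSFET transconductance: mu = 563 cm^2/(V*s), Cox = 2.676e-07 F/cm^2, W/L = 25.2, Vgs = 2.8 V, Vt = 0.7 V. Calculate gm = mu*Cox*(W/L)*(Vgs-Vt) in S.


Step 1: Vov = Vgs - Vt = 2.8 - 0.7 = 2.1 V
Step 2: gm = mu * Cox * (W/L) * Vov
Step 3: gm = 563 * 2.676e-07 * 25.2 * 2.1 = 7.97e-03 S

7.97e-03


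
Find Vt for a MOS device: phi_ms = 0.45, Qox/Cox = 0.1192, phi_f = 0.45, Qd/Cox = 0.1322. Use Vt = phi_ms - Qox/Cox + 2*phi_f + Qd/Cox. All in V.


Step 1: Vt = phi_ms - Qox/Cox + 2*phi_f + Qd/Cox
Step 2: Vt = 0.45 - 0.1192 + 2*0.45 + 0.1322
Step 3: Vt = 0.45 - 0.1192 + 0.9 + 0.1322
Step 4: Vt = 1.363 V

1.363


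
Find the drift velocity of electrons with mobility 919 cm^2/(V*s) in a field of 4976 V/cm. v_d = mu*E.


Step 1: v_d = mu * E
Step 2: v_d = 919 * 4976 = 4572944
Step 3: v_d = 4.57e+06 cm/s

4.57e+06


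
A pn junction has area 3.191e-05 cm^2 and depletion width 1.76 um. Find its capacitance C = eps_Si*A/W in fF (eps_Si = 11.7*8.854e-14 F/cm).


Step 1: eps_Si = 11.7 * 8.854e-14 = 1.035918e-12 F/cm
Step 2: W in cm = 1.76 * 1e-4 = 1.76e-04 cm
Step 3: C = 1.035918e-12 * 3.191e-05 / 1.76e-04 = 1.878190e-13 F
Step 4: C = 187.82 fF

187.82


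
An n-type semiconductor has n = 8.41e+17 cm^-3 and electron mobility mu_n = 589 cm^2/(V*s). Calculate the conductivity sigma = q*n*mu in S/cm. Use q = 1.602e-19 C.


Step 1: sigma = q * n * mu
Step 2: sigma = 1.602e-19 * 8.41e+17 * 589
Step 3: sigma = 7.935e+01 S/cm

7.935e+01


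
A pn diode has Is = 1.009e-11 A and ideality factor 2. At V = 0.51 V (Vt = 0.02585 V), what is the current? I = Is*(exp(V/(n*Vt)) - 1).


Step 1: V/(n*Vt) = 0.51/(2*0.02585) = 9.8646
Step 2: exp(9.8646) = 1.9237e+04
Step 3: I = 1.009e-11 * (1.9237e+04 - 1) = 1.94e-07 A

1.94e-07


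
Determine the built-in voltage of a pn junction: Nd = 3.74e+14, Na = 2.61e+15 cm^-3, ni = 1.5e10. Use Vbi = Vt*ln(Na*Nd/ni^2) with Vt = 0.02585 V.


Step 1: Compute Na*Nd/ni^2 = 2.61e+15 * 3.74e+14 / (1.5e10)^2 = 4.3384e+09
Step 2: ln(4.3384e+09) = 22.1908
Step 3: Vbi = 0.02585 * 22.1908 = 0.574 V

0.574


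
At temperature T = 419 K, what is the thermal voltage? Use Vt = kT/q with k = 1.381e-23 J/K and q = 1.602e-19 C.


Step 1: kT = 1.381e-23 * 419 = 5.78639e-21 J
Step 2: Vt = kT/q = 5.78639e-21 / 1.602e-19
Step 3: Vt = 0.03612 V

0.03612


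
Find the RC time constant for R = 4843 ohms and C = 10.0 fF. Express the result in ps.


Step 1: tau = R * C
Step 2: tau = 4843 * 10.0 fF = 4843 * 1.0e-14 F
Step 3: tau = 4.843e-11 s = 48.43 ps

48.43


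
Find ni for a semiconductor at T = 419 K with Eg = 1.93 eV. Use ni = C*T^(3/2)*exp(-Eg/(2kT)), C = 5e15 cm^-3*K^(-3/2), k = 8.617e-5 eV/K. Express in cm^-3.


Step 1: Compute kT = 8.617e-5 * 419 = 0.03610523 eV
Step 2: Exponent = -Eg/(2kT) = -1.93/(2*0.03610523) = -26.72743
Step 3: T^(3/2) = 419^1.5 = 8576.72
Step 4: ni = 5e15 * 8576.72 * exp(-26.72743) = 1.06e+08 cm^-3

1.06e+08


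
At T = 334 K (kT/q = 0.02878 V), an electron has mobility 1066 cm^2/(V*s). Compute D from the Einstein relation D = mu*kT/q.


Step 1: D = mu * (kT/q)
Step 2: D = 1066 * 0.02878
Step 3: D = 30.68 cm^2/s

30.68


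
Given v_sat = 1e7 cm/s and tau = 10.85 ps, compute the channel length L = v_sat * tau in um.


Step 1: tau in seconds = 10.85 ps * 1e-12 = 1.0850e-11 s
Step 2: L = v_sat * tau = 1e7 * 1.0850e-11 = 1.0850e-04 cm
Step 3: L in um = 1.0850e-04 * 1e4 = 1.085 um

1.085


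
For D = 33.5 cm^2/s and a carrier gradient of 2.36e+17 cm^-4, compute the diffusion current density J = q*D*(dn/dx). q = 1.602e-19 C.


Step 1: J = q * D * (dn/dx)
Step 2: J = 1.602e-19 * 33.5 * 2.36e+17
Step 3: J = 1.27e+00 A/cm^2

1.27e+00


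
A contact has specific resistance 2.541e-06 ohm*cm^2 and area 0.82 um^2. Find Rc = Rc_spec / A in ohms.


Step 1: Convert area to cm^2: 0.82 um^2 = 8.2000e-09 cm^2
Step 2: Rc = Rc_spec / A = 2.541e-06 / 8.2000e-09
Step 3: Rc = 3.10e+02 ohms

3.10e+02


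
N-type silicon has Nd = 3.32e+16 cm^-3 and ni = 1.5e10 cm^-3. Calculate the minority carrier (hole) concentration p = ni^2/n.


Step 1: Since Nd >> ni, n ≈ Nd = 3.32e+16 cm^-3
Step 2: p = ni^2 / n = (1.5e10)^2 / 3.32e+16
Step 3: p = 2.25e20 / 3.32e+16 = 6.78e+03 cm^-3

6.78e+03


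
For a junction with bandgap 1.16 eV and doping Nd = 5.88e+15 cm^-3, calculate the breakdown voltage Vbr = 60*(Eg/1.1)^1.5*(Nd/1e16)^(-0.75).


Step 1: Eg/1.1 = 1.16/1.1 = 1.054545
Step 2: (Eg/1.1)^1.5 = 1.054545^1.5 = 1.082923
Step 3: (Nd/1e16)^(-0.75) = (0.588)^(-0.75) = 1.489248
Step 4: Vbr = 60 * 1.082923 * 1.489248 = 96.8 V

96.8


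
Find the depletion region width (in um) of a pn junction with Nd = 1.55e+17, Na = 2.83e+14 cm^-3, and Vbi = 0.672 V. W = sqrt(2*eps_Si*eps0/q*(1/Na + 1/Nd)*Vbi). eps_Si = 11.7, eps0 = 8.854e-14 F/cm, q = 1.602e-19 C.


Step 1: 1/Na + 1/Nd = 1/2.83e+14 + 1/1.55e+17 = 3.54002e-15
Step 2: 2*eps*eps0/q = 2*11.7*8.854e-14/1.602e-19 = 1.293281e+07
Step 3: W^2 = 1.293281e+07 * 3.54002e-15 * 0.672 = 3.07658e-08
Step 4: W = sqrt(3.07658e-08) = 1.754e-04 cm = 1.754 um

1.754


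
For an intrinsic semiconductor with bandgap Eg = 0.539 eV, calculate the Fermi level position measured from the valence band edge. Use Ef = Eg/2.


Step 1: For an intrinsic semiconductor, the Fermi level sits at midgap.
Step 2: Ef = Eg / 2 = 0.539 / 2 = 0.2695 eV

0.2695


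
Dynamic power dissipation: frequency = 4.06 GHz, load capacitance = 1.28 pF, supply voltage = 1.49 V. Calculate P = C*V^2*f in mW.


Step 1: V^2 = 1.49^2 = 2.2201 V^2
Step 2: P = C*V^2*f = 1.28e-12 F * 2.2201 * 4.06e9 Hz
Step 3: P = 1.153741568e-02 W
Step 4: P = 11.537 mW

11.537


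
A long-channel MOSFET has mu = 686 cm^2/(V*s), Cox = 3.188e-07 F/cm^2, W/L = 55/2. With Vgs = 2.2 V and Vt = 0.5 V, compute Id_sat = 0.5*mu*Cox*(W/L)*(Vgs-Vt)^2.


Step 1: Overdrive voltage Vov = Vgs - Vt = 2.2 - 0.5 = 1.7 V
Step 2: W/L = 55/2 = 27.5
Step 3: Id = 0.5 * 686 * 3.188e-07 * 27.5 * 1.7^2
Step 4: Id = 8.69e-03 A

8.69e-03


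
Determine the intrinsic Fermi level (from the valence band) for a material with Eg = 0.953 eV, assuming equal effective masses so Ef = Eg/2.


Step 1: For an intrinsic semiconductor, the Fermi level sits at midgap.
Step 2: Ef = Eg / 2 = 0.953 / 2 = 0.4765 eV

0.4765


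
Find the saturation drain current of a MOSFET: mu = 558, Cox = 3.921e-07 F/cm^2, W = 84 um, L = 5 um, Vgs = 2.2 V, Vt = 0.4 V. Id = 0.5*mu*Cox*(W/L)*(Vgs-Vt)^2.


Step 1: Overdrive voltage Vov = Vgs - Vt = 2.2 - 0.4 = 1.8 V
Step 2: W/L = 84/5 = 16.8
Step 3: Id = 0.5 * 558 * 3.921e-07 * 16.8 * 1.8^2
Step 4: Id = 5.95e-03 A

5.95e-03


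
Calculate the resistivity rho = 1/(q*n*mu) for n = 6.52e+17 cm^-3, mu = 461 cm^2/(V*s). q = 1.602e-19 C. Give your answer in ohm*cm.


Step 1: sigma = q * n * mu = 1.602e-19 * 6.52e+17 * 461 = 4.81516e+01 S/cm
Step 2: rho = 1 / sigma = 1 / 4.81516e+01 = 0.02077 ohm*cm

0.02077


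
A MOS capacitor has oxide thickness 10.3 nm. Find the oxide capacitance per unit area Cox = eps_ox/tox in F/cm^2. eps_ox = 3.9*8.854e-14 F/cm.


Step 1: eps_ox = 3.9 * 8.854e-14 = 3.45306e-13 F/cm
Step 2: tox in cm = 10.3 nm * 1e-7 = 1.0300e-06 cm
Step 3: Cox = 3.45306e-13 / 1.0300e-06 = 3.35e-07 F/cm^2

3.35e-07


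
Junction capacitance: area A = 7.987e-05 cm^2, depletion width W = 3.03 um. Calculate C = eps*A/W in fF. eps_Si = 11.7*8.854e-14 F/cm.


Step 1: eps_Si = 11.7 * 8.854e-14 = 1.035918e-12 F/cm
Step 2: W in cm = 3.03 * 1e-4 = 3.03e-04 cm
Step 3: C = 1.035918e-12 * 7.987e-05 / 3.03e-04 = 2.730652e-13 F
Step 4: C = 273.07 fF

273.07


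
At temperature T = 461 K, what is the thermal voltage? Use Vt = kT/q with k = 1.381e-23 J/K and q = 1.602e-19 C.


Step 1: kT = 1.381e-23 * 461 = 6.36641e-21 J
Step 2: Vt = kT/q = 6.36641e-21 / 1.602e-19
Step 3: Vt = 0.03974 V

0.03974


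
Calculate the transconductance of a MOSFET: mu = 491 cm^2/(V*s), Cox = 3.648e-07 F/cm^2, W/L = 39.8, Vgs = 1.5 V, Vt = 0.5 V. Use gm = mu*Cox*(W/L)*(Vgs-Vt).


Step 1: Vov = Vgs - Vt = 1.5 - 0.5 = 1.0 V
Step 2: gm = mu * Cox * (W/L) * Vov
Step 3: gm = 491 * 3.648e-07 * 39.8 * 1.0 = 7.13e-03 S

7.13e-03


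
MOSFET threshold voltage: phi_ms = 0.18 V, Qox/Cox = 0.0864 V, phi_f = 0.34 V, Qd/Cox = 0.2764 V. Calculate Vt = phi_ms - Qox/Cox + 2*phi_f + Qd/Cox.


Step 1: Vt = phi_ms - Qox/Cox + 2*phi_f + Qd/Cox
Step 2: Vt = 0.18 - 0.0864 + 2*0.34 + 0.2764
Step 3: Vt = 0.18 - 0.0864 + 0.68 + 0.2764
Step 4: Vt = 1.05 V

1.05


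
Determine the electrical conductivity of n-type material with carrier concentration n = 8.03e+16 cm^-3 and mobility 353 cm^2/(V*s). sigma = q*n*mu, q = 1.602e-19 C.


Step 1: sigma = q * n * mu
Step 2: sigma = 1.602e-19 * 8.03e+16 * 353
Step 3: sigma = 4.541e+00 S/cm

4.541e+00
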